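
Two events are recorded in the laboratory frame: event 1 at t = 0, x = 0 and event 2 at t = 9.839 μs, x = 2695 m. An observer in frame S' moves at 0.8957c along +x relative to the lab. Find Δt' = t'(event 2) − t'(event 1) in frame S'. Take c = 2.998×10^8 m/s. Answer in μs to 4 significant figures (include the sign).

γ = 1/√(1 − 0.8957²) = 2.24891
Δt' = γ(Δt − vΔx/c²) = 2.24891 × (9.839 μs − 0.8957×2695 m / (2.998×10^8 m/s))
= 2.24891 × (1.78726 μs) = 4.019 μs

Δt' ≈ 4.019 μs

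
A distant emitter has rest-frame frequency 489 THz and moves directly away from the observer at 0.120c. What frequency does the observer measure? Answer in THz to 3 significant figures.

f_obs ≈ 433 THz

Relativistic Doppler: f_obs = f_src √((1−β)/(1+β))
= 489 × √(0.88000/1.1200) = 489 × 0.88641 = 433 THz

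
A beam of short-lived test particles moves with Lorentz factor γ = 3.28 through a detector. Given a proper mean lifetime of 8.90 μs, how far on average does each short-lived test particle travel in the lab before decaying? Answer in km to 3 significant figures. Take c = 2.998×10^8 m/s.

β = √(1 − 1/γ²) = √(1 − 1/3.28²) = 0.95239
Dilated lifetime: Δt = γτ₀ = 3.28 × 8.90 μs = 29.192 μs
d = vΔt = 0.95239c × 29.192 μs = 2.8553×10^8 m/s × 2.9192×10^-5 s = 8.34 km

d ≈ 8.34 km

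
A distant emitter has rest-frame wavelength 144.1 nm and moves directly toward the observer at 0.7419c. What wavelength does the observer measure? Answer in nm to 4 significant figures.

λ_obs ≈ 55.47 nm

Relativistic Doppler: λ_obs = λ_src √((1−β)/(1+β))
= 144.1 × √(0.258100/1.74190) = 144.1 × 0.384931 = 55.47 nm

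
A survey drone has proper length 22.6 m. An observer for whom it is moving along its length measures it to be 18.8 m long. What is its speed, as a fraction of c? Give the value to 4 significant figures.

β ≈ 0.5550

γ = L₀/L = 22.6/18.8 = 1.20213
β = √(1 − 1/γ²) = 0.5550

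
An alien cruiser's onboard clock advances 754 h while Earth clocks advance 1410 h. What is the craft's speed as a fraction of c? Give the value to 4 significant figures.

γ = Δt/τ₀ = 1410/754 = 1.87003
β = √(1 − 1/γ²) = √(1 − 1/1.87003²) = 0.8450

β ≈ 0.8450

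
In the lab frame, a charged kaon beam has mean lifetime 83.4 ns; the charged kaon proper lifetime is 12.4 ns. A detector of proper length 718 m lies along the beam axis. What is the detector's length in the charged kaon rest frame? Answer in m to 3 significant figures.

Time dilation ⇒ γ = Δt/τ₀ = 83.4/12.4 = 6.7258
Length contraction: L = L₀/γ = 718/6.7258 = 107 m

L ≈ 107 m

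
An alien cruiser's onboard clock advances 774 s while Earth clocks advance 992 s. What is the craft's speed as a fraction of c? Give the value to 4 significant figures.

β ≈ 0.6255

γ = Δt/τ₀ = 992/774 = 1.28165
β = √(1 − 1/γ²) = √(1 − 1/1.28165²) = 0.6255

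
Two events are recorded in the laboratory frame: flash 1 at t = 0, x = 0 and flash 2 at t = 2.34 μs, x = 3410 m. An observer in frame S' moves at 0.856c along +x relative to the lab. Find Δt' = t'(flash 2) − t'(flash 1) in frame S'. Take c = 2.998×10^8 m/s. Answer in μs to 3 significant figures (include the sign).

Δt' ≈ -14.3 μs

γ = 1/√(1 − 0.856²) = 1.9343
Δt' = γ(Δt − vΔx/c²) = 1.9343 × (2.34 μs − 0.856×3410 m / (2.998×10^8 m/s))
= 1.9343 × (-7.3964 μs) = -14.3 μs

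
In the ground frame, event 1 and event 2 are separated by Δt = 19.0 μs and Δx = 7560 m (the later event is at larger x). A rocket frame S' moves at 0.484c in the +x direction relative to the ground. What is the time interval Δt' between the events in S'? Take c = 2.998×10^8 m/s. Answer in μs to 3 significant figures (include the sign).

γ = 1/√(1 − 0.484²) = 1.1428
Δt' = γ(Δt − vΔx/c²) = 1.1428 × (19.0 μs − 0.484×7560 m / (2.998×10^8 m/s))
= 1.1428 × (6.7951 μs) = 7.77 μs

Δt' ≈ 7.77 μs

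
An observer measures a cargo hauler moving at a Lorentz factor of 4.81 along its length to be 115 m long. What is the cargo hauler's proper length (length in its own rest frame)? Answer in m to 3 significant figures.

γ = 4.81 (given)
L₀ = γL = 4.81 × 115 = 553 m

L₀ ≈ 553 m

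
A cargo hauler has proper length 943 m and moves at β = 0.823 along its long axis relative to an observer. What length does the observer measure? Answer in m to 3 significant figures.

γ = 1/√(1 − 0.823²) = 1.7604
Length contraction: L = L₀/γ = 943/1.7604 = 536 m

L ≈ 536 m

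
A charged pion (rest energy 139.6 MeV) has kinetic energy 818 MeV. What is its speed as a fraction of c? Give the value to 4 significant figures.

γ = 1 + K/(m₀c²) = 1 + 818/139.6 = 6.85960
β = √(1 − 1/γ²) = 0.9893

β ≈ 0.9893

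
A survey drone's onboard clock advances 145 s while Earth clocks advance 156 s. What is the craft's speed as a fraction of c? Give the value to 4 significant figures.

γ = Δt/τ₀ = 156/145 = 1.07586
β = √(1 − 1/γ²) = √(1 − 1/1.07586²) = 0.3689

β ≈ 0.3689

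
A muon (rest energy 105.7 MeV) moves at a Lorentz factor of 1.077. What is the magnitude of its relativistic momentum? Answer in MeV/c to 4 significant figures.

β = √(1 − 1/γ²) = √(1 − 1/1.077²) = 0.371320
p = γβm₀c = 1.077 × 0.371320 × 105.7 MeV/c = 42.27 MeV/c

p ≈ 42.27 MeV/c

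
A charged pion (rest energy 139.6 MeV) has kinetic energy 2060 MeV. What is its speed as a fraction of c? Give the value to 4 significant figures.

γ = 1 + K/(m₀c²) = 1 + 2060/139.6 = 15.7564
β = √(1 − 1/γ²) = 0.9980

β ≈ 0.9980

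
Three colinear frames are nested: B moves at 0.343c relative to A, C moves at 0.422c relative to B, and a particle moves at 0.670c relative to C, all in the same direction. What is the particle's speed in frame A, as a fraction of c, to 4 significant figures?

Compose boost 2: (0.422 + 0.343)/(1 + 0.422×0.343) = 0.7650/1.14475 = 0.668271
Compose boost 3: (0.670 + 0.668271)/(1 + 0.670×0.668271) = 1.33827/1.44774 = 0.9244

u ≈ 0.9244c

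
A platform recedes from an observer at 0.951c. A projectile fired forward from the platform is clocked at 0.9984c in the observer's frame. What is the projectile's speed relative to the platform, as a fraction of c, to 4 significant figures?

u' ≈ 0.9382c

Inverse velocity addition: u' = (u − v)/(1 − uv/c²)
= (0.9984 − 0.951)/(1 − 0.9984×0.951) = 0.04740/0.0505216 = 0.9382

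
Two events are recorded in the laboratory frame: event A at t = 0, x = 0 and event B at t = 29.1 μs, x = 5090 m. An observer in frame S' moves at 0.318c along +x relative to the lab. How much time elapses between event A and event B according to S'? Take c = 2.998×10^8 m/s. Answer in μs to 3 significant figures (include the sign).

γ = 1/√(1 − 0.318²) = 1.0548
Δt' = γ(Δt − vΔx/c²) = 1.0548 × (29.1 μs − 0.318×5090 m / (2.998×10^8 m/s))
= 1.0548 × (23.701 μs) = 25.0 μs

Δt' ≈ 25.0 μs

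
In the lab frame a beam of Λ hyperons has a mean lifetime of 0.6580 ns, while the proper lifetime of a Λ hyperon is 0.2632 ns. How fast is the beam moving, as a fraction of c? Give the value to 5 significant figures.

β ≈ 0.91652

γ = Δt/τ₀ = 0.6580/0.2632 = 2.500000
β = √(1 − 1/γ²) = √(1 − 1/2.500000²) = 0.91652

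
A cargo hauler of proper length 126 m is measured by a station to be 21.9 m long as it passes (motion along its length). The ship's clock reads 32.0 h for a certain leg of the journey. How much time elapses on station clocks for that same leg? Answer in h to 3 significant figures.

Length contraction ⇒ γ = L₀/L = 126/21.9 = 5.7534
Time dilation: Δt = γτ₀ = 5.7534 × 32.0 h = 184 h

Δt ≈ 184 h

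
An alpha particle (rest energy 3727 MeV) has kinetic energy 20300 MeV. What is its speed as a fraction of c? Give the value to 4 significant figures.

γ = 1 + K/(m₀c²) = 1 + 20300/3727 = 6.44674
β = √(1 − 1/γ²) = 0.9879

β ≈ 0.9879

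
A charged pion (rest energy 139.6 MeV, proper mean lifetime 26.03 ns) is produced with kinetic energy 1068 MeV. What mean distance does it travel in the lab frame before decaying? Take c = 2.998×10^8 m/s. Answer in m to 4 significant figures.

γ = 1 + K/(m₀c²) = 1 + 1068/139.6 = 8.65043
β = √(1 − 1/γ²) = 0.993296
Dilated lifetime: γτ₀ = 8.65043 × 26.03 ns = 225.171 ns
d = βc·γτ₀ = 0.993296 × (2.998×10^8 m/s) × 2.25171×10^-7 s = 67.05 m

d ≈ 67.05 m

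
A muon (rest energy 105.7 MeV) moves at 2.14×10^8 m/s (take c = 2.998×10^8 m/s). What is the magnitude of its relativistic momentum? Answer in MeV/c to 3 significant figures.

p ≈ 108 MeV/c

β = v/c = 2.14×10^8 / 2.998×10^8 = 0.71381
γ = 1/√(1 − 0.71381²) = 1.4279
p = γβm₀c = 1.4279 × 0.71381 × 105.7 MeV/c = 108 MeV/c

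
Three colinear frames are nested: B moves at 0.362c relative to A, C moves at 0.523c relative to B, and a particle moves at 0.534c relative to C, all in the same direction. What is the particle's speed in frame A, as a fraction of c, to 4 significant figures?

u ≈ 0.9147c

Compose boost 2: (0.523 + 0.362)/(1 + 0.523×0.362) = 0.8850/1.18933 = 0.744119
Compose boost 3: (0.534 + 0.744119)/(1 + 0.534×0.744119) = 1.27812/1.39736 = 0.9147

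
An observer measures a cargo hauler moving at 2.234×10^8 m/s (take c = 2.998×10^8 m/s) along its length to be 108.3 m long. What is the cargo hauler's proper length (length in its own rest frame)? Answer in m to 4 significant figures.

β = v/c = 2.234×10^8 / 2.998×10^8 = 0.745163
γ = 1/√(1 − 0.745163²) = 1.49952
L₀ = γL = 1.49952 × 108.3 = 162.4 m

L₀ ≈ 162.4 m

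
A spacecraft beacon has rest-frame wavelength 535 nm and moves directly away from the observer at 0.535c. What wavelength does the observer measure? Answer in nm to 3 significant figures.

Relativistic Doppler: λ_obs = λ_src √((1+β)/(1−β))
= 535 × √(1.5350/0.46500) = 535 × 1.8169 = 972 nm

λ_obs ≈ 972 nm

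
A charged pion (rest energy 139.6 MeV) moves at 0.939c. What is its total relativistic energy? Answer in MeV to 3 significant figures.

E ≈ 406 MeV

γ = 1/√(1 − 0.939²) = 2.9077
E = γm₀c² = 2.9077 × 139.6 MeV = 406 MeV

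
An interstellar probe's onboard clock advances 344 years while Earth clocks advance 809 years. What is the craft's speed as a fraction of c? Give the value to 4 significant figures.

β ≈ 0.9051

γ = Δt/τ₀ = 809/344 = 2.35174
β = √(1 − 1/γ²) = √(1 − 1/2.35174²) = 0.9051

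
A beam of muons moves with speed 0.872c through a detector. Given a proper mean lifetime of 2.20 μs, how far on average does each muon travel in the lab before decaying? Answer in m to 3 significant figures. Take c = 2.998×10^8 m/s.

d ≈ 1170 m

γ = 1/√(1 − 0.872²) = 2.0429
Dilated lifetime: Δt = γτ₀ = 2.0429 × 2.20 μs = 4.4943 μs
d = vΔt = 0.872c × 4.4943 μs = 2.6143×10^8 m/s × 4.4943×10^-6 s = 1170 m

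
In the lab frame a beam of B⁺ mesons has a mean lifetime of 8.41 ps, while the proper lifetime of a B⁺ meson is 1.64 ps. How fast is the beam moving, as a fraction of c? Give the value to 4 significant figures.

β ≈ 0.9808

γ = Δt/τ₀ = 8.41/1.64 = 5.12805
β = √(1 − 1/γ²) = √(1 − 1/5.12805²) = 0.9808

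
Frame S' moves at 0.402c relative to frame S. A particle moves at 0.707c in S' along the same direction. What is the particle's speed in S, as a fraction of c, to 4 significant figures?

u ≈ 0.8636c

Relativistic velocity addition: u = (u' + v)/(1 + u'v/c²)
= (0.707 + 0.402)/(1 + 0.707×0.402) = 1.109/1.28421 = 0.8636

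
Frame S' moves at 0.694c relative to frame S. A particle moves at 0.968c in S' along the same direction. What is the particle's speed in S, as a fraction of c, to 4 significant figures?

Relativistic velocity addition: u = (u' + v)/(1 + u'v/c²)
= (0.968 + 0.694)/(1 + 0.968×0.694) = 1.662/1.67179 = 0.9941

u ≈ 0.9941c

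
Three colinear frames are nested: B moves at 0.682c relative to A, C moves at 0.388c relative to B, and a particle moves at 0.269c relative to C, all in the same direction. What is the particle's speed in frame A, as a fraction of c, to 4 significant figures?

u ≈ 0.9084c

Compose boost 2: (0.388 + 0.682)/(1 + 0.388×0.682) = 1.070/1.26462 = 0.846107
Compose boost 3: (0.269 + 0.846107)/(1 + 0.269×0.846107) = 1.11511/1.22760 = 0.9084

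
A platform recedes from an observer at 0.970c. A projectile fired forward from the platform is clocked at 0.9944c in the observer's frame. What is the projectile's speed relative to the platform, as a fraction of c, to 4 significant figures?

Inverse velocity addition: u' = (u − v)/(1 − uv/c²)
= (0.9944 − 0.970)/(1 − 0.9944×0.970) = 0.02440/0.0354320 = 0.6886

u' ≈ 0.6886c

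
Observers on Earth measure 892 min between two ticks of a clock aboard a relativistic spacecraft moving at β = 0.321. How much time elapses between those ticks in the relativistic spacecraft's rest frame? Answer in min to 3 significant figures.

γ = 1/√(1 − 0.321²) = 1.0559
Proper time: τ₀ = Δt/γ = 892/1.0559 = 845 min

τ₀ ≈ 845 min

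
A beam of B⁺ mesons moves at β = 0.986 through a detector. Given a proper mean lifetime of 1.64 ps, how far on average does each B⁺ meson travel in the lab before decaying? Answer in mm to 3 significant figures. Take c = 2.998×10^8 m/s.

γ = 1/√(1 − 0.986²) = 5.9972
Dilated lifetime: Δt = γτ₀ = 5.9972 × 1.64 ps = 9.8354 ps
d = vΔt = 0.986c × 9.8354 ps = 2.9560×10^8 m/s × 9.8354×10^-12 s = 2.91 mm

d ≈ 2.91 mm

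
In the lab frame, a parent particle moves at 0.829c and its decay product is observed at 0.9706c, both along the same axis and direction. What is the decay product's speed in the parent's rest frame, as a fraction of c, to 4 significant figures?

Inverse velocity addition: u' = (u − v)/(1 − uv/c²)
= (0.9706 − 0.829)/(1 − 0.9706×0.829) = 0.1416/0.195373 = 0.7248

u' ≈ 0.7248c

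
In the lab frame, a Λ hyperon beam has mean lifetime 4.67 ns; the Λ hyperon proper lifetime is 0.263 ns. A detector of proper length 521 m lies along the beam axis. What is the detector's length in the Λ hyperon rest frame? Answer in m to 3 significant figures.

Time dilation ⇒ γ = Δt/τ₀ = 4.67/0.263 = 17.757
Length contraction: L = L₀/γ = 521/17.757 = 29.3 m

L ≈ 29.3 m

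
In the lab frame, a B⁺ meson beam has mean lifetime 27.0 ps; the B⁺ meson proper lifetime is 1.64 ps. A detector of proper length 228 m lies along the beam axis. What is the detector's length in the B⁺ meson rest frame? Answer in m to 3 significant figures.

L ≈ 13.8 m

Time dilation ⇒ γ = Δt/τ₀ = 27.0/1.64 = 16.463
Length contraction: L = L₀/γ = 228/16.463 = 13.8 m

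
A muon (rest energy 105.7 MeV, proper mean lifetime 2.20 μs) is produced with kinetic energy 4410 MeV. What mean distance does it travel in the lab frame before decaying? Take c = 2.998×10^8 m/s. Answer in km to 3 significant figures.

d ≈ 28.2 km

γ = 1 + K/(m₀c²) = 1 + 4410/105.7 = 42.722
β = √(1 − 1/γ²) = 0.99973
Dilated lifetime: γτ₀ = 42.722 × 2.20 μs = 93.988 μs
d = βc·γτ₀ = 0.99973 × (2.998×10^8 m/s) × 9.3988×10^-5 s = 28.2 km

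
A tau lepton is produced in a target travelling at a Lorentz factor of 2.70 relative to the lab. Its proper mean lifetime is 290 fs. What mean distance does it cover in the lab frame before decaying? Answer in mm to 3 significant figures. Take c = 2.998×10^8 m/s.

d ≈ 0.218 mm

β = √(1 − 1/γ²) = √(1 − 1/2.70²) = 0.92888
Dilated lifetime: Δt = γτ₀ = 2.70 × 290 fs = 783.00 fs
d = vΔt = 0.92888c × 783.00 fs = 2.7848×10^8 m/s × 7.8300×10^-13 s = 0.218 mm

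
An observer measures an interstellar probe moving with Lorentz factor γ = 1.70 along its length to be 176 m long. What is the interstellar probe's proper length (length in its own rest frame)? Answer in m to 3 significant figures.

L₀ ≈ 299 m

γ = 1.70 (given)
L₀ = γL = 1.70 × 176 = 299 m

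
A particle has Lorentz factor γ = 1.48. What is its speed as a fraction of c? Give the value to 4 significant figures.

β = √(1 − 1/γ²) = √(1 − 1/1.48²) = √(0.543462) = 0.7372

β ≈ 0.7372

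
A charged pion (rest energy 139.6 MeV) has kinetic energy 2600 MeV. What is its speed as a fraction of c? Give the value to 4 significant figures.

β ≈ 0.9987

γ = 1 + K/(m₀c²) = 1 + 2600/139.6 = 19.6246
β = √(1 − 1/γ²) = 0.9987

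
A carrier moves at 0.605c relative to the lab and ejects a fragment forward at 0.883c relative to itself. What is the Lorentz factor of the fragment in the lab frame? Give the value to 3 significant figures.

γ ≈ 4.11

u_lab = (0.883 + 0.605)/(1 + 0.883×0.605) = 1.488/1.53422 = 0.969877
γ = 1/√(1 − 0.969877²) = 4.11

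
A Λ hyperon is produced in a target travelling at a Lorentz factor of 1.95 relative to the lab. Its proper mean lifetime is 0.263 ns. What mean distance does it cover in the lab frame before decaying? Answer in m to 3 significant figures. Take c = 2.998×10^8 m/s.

d ≈ 0.132 m

β = √(1 − 1/γ²) = √(1 − 1/1.95²) = 0.85850
Dilated lifetime: Δt = γτ₀ = 1.95 × 0.263 ns = 0.51285 ns
d = vΔt = 0.85850c × 0.51285 ns = 2.5738×10^8 m/s × 5.1285×10^-10 s = 0.132 m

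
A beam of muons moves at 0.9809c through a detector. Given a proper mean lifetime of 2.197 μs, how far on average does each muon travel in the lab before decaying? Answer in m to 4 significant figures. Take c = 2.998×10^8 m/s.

d ≈ 3322 m

γ = 1/√(1 − 0.9809²) = 5.14105
Dilated lifetime: Δt = γτ₀ = 5.14105 × 2.197 μs = 11.2949 μs
d = vΔt = 0.9809c × 11.2949 μs = 2.94074×10^8 m/s × 1.12949×10^-5 s = 3322 m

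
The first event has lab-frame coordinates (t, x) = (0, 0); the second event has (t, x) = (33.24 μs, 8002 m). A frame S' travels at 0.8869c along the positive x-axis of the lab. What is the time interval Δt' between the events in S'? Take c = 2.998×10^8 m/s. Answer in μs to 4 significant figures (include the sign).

Δt' ≈ 20.71 μs

γ = 1/√(1 − 0.8869²) = 2.16468
Δt' = γ(Δt − vΔx/c²) = 2.16468 × (33.24 μs − 0.8869×8002 m / (2.998×10^8 m/s))
= 2.16468 × (9.56764 μs) = 20.71 μs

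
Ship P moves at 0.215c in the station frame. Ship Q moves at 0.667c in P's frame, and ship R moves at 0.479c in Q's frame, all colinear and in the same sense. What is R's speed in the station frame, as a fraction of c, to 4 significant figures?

u ≈ 0.9130c

Compose boost 2: (0.667 + 0.215)/(1 + 0.667×0.215) = 0.8820/1.14341 = 0.771380
Compose boost 3: (0.479 + 0.771380)/(1 + 0.479×0.771380) = 1.25038/1.36949 = 0.9130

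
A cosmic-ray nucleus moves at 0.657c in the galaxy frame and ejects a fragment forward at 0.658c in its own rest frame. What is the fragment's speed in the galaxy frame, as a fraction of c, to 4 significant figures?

u ≈ 0.9181c

Compose boost 2: (0.658 + 0.657)/(1 + 0.658×0.657) = 1.315/1.43231 = 0.9181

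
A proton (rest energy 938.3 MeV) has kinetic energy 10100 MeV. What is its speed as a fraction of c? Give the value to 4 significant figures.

β ≈ 0.9964

γ = 1 + K/(m₀c²) = 1 + 10100/938.3 = 11.7641
β = √(1 − 1/γ²) = 0.9964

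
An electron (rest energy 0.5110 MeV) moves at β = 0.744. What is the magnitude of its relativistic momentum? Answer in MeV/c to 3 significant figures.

γ = 1/√(1 − 0.744²) = 1.4966
p = γβm₀c = 1.4966 × 0.744 × 0.5110 MeV/c = 0.569 MeV/c

p ≈ 0.569 MeV/c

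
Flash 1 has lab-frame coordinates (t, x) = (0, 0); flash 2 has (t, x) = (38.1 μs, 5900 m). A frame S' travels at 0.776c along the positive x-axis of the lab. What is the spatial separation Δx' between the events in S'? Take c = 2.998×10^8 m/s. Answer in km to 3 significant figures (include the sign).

γ = 1/√(1 − 0.776²) = 1.5855
Δx' = γ(Δx − vΔt) = 1.5855 × (5900 m − 0.776×(2.998×10^8 m/s)×38.1×10^-6 s)
= 1.5855 × (-2963.8 m) = -4.70 km

Δx' ≈ -4.70 km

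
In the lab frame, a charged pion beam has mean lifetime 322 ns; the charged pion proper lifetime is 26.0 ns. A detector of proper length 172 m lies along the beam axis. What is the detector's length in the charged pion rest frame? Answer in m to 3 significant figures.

Time dilation ⇒ γ = Δt/τ₀ = 322/26.0 = 12.385
Length contraction: L = L₀/γ = 172/12.385 = 13.9 m

L ≈ 13.9 m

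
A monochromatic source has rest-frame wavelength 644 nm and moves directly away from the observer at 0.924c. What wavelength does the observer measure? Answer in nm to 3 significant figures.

Relativistic Doppler: λ_obs = λ_src √((1+β)/(1−β))
= 644 × √(1.9240/0.076000) = 644 × 5.0315 = 3240 nm

λ_obs ≈ 3240 nm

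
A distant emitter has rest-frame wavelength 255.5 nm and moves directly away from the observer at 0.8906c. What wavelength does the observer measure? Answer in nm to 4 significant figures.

λ_obs ≈ 1062 nm

Relativistic Doppler: λ_obs = λ_src √((1+β)/(1−β))
= 255.5 × √(1.89060/0.109400) = 255.5 × 4.15711 = 1062 nm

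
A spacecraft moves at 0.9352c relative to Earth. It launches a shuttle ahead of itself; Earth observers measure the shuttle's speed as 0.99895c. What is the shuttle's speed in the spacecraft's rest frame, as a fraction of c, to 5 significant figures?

Inverse velocity addition: u' = (u − v)/(1 − uv/c²)
= (0.99895 − 0.9352)/(1 − 0.99895×0.9352) = 0.063750/0.06578196 = 0.96911

u' ≈ 0.96911c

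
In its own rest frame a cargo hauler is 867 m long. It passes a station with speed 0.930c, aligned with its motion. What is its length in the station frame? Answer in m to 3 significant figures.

γ = 1/√(1 − 0.930²) = 2.7206
Length contraction: L = L₀/γ = 867/2.7206 = 319 m

L ≈ 319 m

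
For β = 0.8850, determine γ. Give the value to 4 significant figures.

γ ≈ 2.148

γ = 1/√(1 − β²) = 1/√(1 − 0.8850²) = 1/√(0.216775) = 2.148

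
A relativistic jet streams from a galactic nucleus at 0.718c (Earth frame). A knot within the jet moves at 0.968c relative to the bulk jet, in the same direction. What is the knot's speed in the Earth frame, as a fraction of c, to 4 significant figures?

Relativistic velocity addition: u = (u' + v)/(1 + u'v/c²)
= (0.968 + 0.718)/(1 + 0.968×0.718) = 1.686/1.69502 = 0.9947

u ≈ 0.9947c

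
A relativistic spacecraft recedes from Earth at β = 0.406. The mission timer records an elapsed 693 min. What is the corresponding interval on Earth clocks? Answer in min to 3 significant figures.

Δt ≈ 758 min

γ = 1/√(1 − 0.406²) = 1.0942
Time dilation: Δt = γτ₀ = 1.0942 × 693 min = 758 min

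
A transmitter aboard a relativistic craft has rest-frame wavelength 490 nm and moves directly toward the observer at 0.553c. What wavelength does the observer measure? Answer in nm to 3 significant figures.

λ_obs ≈ 263 nm

Relativistic Doppler: λ_obs = λ_src √((1−β)/(1+β))
= 490 × √(0.44700/1.5530) = 490 × 0.53650 = 263 nm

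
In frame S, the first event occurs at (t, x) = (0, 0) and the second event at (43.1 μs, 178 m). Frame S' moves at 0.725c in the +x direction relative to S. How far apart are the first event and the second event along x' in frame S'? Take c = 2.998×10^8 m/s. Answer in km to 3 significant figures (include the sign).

γ = 1/√(1 − 0.725²) = 1.4519
Δx' = γ(Δx − vΔt) = 1.4519 × (178 m − 0.725×(2.998×10^8 m/s)×43.1×10^-6 s)
= 1.4519 × (-9190.0 m) = -13.3 km

Δx' ≈ -13.3 km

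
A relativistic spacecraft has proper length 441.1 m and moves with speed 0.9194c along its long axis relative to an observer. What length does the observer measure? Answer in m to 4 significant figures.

γ = 1/√(1 − 0.9194²) = 2.54243
Length contraction: L = L₀/γ = 441.1/2.54243 = 173.5 m

L ≈ 173.5 m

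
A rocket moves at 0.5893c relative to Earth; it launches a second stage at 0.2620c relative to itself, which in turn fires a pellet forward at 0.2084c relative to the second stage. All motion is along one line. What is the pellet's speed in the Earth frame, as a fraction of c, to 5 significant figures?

u ≈ 0.81985c

Compose boost 2: (0.2620 + 0.5893)/(1 + 0.2620×0.5893) = 0.85130/1.154397 = 0.7374415
Compose boost 3: (0.2084 + 0.7374415)/(1 + 0.2084×0.7374415) = 0.9458415/1.153683 = 0.81985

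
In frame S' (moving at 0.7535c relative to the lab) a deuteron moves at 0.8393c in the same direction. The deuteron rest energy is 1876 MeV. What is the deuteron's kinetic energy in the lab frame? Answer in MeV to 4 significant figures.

K ≈ 6692 MeV

u_lab = (0.8393 + 0.7535)/(1 + 0.8393×0.7535) = 0.9757337
γ = 1/√(1 − 0.9757337²) = 4.56704
K = (γ − 1)m₀c² = (4.56704 − 1) × 1876 = 3.56704 × 1876 = 6692 MeV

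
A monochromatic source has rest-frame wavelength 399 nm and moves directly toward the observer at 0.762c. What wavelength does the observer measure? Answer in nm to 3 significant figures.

λ_obs ≈ 147 nm

Relativistic Doppler: λ_obs = λ_src √((1−β)/(1+β))
= 399 × √(0.23800/1.7620) = 399 × 0.36752 = 147 nm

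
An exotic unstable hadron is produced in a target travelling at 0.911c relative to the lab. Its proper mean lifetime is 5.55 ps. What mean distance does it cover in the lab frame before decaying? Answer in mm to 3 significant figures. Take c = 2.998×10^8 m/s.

γ = 1/√(1 − 0.911²) = 2.4248
Dilated lifetime: Δt = γτ₀ = 2.4248 × 5.55 ps = 13.458 ps
d = vΔt = 0.911c × 13.458 ps = 2.7312×10^8 m/s × 1.3458×10^-11 s = 3.68 mm

d ≈ 3.68 mm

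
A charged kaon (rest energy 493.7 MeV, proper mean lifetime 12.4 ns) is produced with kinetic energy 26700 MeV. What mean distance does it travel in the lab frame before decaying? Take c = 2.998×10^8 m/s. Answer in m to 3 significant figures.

d ≈ 205 m

γ = 1 + K/(m₀c²) = 1 + 26700/493.7 = 55.081
β = √(1 − 1/γ²) = 0.99984
Dilated lifetime: γτ₀ = 55.081 × 12.4 ns = 683.01 ns
d = βc·γτ₀ = 0.99984 × (2.998×10^8 m/s) × 6.8301×10^-7 s = 205 m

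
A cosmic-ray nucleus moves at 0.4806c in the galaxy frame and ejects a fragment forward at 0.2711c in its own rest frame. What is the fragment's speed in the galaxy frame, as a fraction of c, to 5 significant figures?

u ≈ 0.66505c

Compose boost 2: (0.2711 + 0.4806)/(1 + 0.2711×0.4806) = 0.75170/1.130291 = 0.66505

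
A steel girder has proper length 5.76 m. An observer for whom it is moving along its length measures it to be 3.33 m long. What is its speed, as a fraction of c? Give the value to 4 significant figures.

γ = L₀/L = 5.76/3.33 = 1.72973
β = √(1 − 1/γ²) = 0.8159

β ≈ 0.8159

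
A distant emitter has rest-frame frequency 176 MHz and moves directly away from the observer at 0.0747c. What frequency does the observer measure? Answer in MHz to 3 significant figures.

f_obs ≈ 163 MHz

Relativistic Doppler: f_obs = f_src √((1−β)/(1+β))
= 176 × √(0.92530/1.0747) = 176 × 0.92789 = 163 MHz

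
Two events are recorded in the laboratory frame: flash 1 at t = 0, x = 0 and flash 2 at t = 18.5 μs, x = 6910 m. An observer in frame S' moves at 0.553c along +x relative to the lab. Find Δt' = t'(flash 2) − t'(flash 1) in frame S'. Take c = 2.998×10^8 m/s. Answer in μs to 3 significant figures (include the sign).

Δt' ≈ 6.91 μs

γ = 1/√(1 − 0.553²) = 1.2002
Δt' = γ(Δt − vΔx/c²) = 1.2002 × (18.5 μs − 0.553×6910 m / (2.998×10^8 m/s))
= 1.2002 × (5.7541 μs) = 6.91 μs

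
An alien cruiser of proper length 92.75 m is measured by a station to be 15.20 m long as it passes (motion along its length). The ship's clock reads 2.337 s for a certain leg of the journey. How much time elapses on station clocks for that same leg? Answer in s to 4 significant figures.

Δt ≈ 14.26 s

Length contraction ⇒ γ = L₀/L = 92.75/15.20 = 6.10197
Time dilation: Δt = γτ₀ = 6.10197 × 2.337 s = 14.26 s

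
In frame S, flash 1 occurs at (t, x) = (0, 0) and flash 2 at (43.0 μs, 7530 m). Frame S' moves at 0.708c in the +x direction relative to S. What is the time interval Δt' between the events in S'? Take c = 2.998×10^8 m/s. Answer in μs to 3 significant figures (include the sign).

Δt' ≈ 35.7 μs

γ = 1/√(1 − 0.708²) = 1.4160
Δt' = γ(Δt − vΔx/c²) = 1.4160 × (43.0 μs − 0.708×7530 m / (2.998×10^8 m/s))
= 1.4160 × (25.217 μs) = 35.7 μs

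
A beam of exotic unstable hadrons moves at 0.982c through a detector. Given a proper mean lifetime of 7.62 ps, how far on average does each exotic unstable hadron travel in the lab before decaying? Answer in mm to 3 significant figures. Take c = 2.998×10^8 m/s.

d ≈ 11.9 mm

γ = 1/√(1 − 0.982²) = 5.2943
Dilated lifetime: Δt = γτ₀ = 5.2943 × 7.62 ps = 40.343 ps
d = vΔt = 0.982c × 40.343 ps = 2.9440×10^8 m/s × 4.0343×10^-11 s = 11.9 mm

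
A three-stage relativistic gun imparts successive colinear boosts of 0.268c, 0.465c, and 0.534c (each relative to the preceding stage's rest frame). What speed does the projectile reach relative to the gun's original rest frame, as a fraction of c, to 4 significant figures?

Compose boost 2: (0.465 + 0.268)/(1 + 0.465×0.268) = 0.7330/1.12462 = 0.651776
Compose boost 3: (0.534 + 0.651776)/(1 + 0.534×0.651776) = 1.18578/1.34805 = 0.8796

u ≈ 0.8796c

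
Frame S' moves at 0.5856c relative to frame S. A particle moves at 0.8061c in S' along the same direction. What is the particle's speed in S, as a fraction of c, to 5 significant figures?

Relativistic velocity addition: u = (u' + v)/(1 + u'v/c²)
= (0.8061 + 0.5856)/(1 + 0.8061×0.5856) = 1.3917/1.472052 = 0.94541

u ≈ 0.94541c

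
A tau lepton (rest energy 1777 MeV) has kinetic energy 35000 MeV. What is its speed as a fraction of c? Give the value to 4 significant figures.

γ = 1 + K/(m₀c²) = 1 + 35000/1777 = 20.6961
β = √(1 − 1/γ²) = 0.9988

β ≈ 0.9988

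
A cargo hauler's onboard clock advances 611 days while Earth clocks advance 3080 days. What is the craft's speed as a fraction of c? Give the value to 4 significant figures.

β ≈ 0.9801

γ = Δt/τ₀ = 3080/611 = 5.04092
β = √(1 − 1/γ²) = √(1 − 1/5.04092²) = 0.9801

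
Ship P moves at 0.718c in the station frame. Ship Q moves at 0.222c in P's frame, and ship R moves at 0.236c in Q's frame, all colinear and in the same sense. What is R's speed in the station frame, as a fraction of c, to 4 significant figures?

Compose boost 2: (0.222 + 0.718)/(1 + 0.222×0.718) = 0.9400/1.15940 = 0.810767
Compose boost 3: (0.236 + 0.810767)/(1 + 0.236×0.810767) = 1.04677/1.19134 = 0.8786

u ≈ 0.8786c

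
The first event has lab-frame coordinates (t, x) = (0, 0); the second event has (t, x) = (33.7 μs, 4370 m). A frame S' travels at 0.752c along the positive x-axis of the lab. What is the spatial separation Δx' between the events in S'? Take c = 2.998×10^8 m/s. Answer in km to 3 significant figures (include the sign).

γ = 1/√(1 − 0.752²) = 1.5171
Δx' = γ(Δx − vΔt) = 1.5171 × (4370 m − 0.752×(2.998×10^8 m/s)×33.7×10^-6 s)
= 1.5171 × (-3227.7 m) = -4.90 km

Δx' ≈ -4.90 km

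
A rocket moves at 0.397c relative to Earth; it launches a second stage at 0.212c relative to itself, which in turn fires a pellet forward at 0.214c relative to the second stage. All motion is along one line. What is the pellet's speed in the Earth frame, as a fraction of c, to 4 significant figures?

u ≈ 0.6925c

Compose boost 2: (0.212 + 0.397)/(1 + 0.212×0.397) = 0.6090/1.08416 = 0.561723
Compose boost 3: (0.214 + 0.561723)/(1 + 0.214×0.561723) = 0.775723/1.12021 = 0.6925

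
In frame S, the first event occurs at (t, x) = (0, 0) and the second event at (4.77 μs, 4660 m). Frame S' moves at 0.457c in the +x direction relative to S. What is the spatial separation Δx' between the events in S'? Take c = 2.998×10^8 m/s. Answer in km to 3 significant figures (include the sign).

γ = 1/√(1 − 0.457²) = 1.1243
Δx' = γ(Δx − vΔt) = 1.1243 × (4660 m − 0.457×(2.998×10^8 m/s)×4.77×10^-6 s)
= 1.1243 × (4006.5 m) = 4.50 km

Δx' ≈ 4.50 km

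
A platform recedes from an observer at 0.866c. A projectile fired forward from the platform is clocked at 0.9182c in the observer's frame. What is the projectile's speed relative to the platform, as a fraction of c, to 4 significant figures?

u' ≈ 0.2548c

Inverse velocity addition: u' = (u − v)/(1 − uv/c²)
= (0.9182 − 0.866)/(1 − 0.9182×0.866) = 0.05220/0.204839 = 0.2548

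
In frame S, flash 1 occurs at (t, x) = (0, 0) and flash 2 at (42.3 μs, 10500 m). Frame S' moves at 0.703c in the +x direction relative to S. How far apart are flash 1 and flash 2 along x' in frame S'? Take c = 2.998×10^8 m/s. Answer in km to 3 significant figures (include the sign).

Δx' ≈ 2.23 km

γ = 1/√(1 − 0.703²) = 1.4061
Δx' = γ(Δx − vΔt) = 1.4061 × (10500 m − 0.703×(2.998×10^8 m/s)×42.3×10^-6 s)
= 1.4061 × (1584.9 m) = 2.23 km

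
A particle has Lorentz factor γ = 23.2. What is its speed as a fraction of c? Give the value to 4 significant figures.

β ≈ 0.9991

β = √(1 − 1/γ²) = √(1 − 1/23.2²) = √(0.998142) = 0.9991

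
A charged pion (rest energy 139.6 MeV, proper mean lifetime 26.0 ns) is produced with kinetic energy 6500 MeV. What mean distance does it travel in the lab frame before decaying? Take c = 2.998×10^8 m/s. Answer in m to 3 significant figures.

d ≈ 371 m

γ = 1 + K/(m₀c²) = 1 + 6500/139.6 = 47.562
β = √(1 − 1/γ²) = 0.99978
Dilated lifetime: γτ₀ = 47.562 × 26.0 ns = 1236.6 ns
d = βc·γτ₀ = 0.99978 × (2.998×10^8 m/s) × 1.2366×10^-6 s = 371 m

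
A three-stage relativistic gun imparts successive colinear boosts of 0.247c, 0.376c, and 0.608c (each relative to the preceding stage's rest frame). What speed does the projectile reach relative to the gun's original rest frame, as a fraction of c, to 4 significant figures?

u ≈ 0.8748c

Compose boost 2: (0.376 + 0.247)/(1 + 0.376×0.247) = 0.6230/1.09287 = 0.570058
Compose boost 3: (0.608 + 0.570058)/(1 + 0.608×0.570058) = 1.17806/1.34660 = 0.8748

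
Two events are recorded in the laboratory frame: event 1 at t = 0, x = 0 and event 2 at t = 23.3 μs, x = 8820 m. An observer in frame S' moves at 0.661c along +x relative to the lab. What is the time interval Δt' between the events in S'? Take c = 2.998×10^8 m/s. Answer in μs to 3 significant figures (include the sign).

Δt' ≈ 5.14 μs

γ = 1/√(1 − 0.661²) = 1.3326
Δt' = γ(Δt − vΔx/c²) = 1.3326 × (23.3 μs − 0.661×8820 m / (2.998×10^8 m/s))
= 1.3326 × (3.8536 μs) = 5.14 μs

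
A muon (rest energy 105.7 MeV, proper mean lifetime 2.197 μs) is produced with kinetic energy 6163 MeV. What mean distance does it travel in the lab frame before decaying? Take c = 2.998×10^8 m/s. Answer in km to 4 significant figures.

γ = 1 + K/(m₀c²) = 1 + 6163/105.7 = 59.3065
β = √(1 − 1/γ²) = 0.999858
Dilated lifetime: γτ₀ = 59.3065 × 2.197 μs = 130.296 μs
d = βc·γτ₀ = 0.999858 × (2.998×10^8 m/s) × 0.000130296 s = 39.06 km

d ≈ 39.06 km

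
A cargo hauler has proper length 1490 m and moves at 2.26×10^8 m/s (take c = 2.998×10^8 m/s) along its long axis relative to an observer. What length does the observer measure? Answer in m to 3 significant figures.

L ≈ 979 m

β = v/c = 2.26×10^8 / 2.998×10^8 = 0.75384
γ = 1/√(1 − 0.75384²) = 1.5219
Length contraction: L = L₀/γ = 1490/1.5219 = 979 m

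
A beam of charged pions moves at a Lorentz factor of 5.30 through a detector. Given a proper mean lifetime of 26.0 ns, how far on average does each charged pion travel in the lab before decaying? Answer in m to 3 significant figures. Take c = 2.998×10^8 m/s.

β = √(1 − 1/γ²) = √(1 − 1/5.30²) = 0.98204
Dilated lifetime: Δt = γτ₀ = 5.30 × 26.0 ns = 137.80 ns
d = vΔt = 0.98204c × 137.80 ns = 2.9442×10^8 m/s × 1.3780×10^-7 s = 40.6 m

d ≈ 40.6 m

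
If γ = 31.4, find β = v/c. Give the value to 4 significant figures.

β = √(1 − 1/γ²) = √(1 − 1/31.4²) = √(0.998986) = 0.9995

β ≈ 0.9995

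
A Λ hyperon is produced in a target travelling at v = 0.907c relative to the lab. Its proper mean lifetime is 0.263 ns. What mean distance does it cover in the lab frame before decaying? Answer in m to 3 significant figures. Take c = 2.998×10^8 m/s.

γ = 1/√(1 − 0.907²) = 2.3746
Dilated lifetime: Δt = γτ₀ = 2.3746 × 0.263 ns = 0.62451 ns
d = vΔt = 0.907c × 0.62451 ns = 2.7192×10^8 m/s × 6.2451×10^-10 s = 0.170 m

d ≈ 0.170 m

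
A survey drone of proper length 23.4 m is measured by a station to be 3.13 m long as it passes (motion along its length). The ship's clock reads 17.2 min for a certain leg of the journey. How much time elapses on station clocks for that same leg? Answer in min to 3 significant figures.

Δt ≈ 129 min

Length contraction ⇒ γ = L₀/L = 23.4/3.13 = 7.4760
Time dilation: Δt = γτ₀ = 7.4760 × 17.2 min = 129 min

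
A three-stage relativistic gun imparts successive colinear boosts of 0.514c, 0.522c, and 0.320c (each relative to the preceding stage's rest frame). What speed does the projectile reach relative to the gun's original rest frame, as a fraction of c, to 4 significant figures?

Compose boost 2: (0.522 + 0.514)/(1 + 0.522×0.514) = 1.036/1.26831 = 0.816836
Compose boost 3: (0.320 + 0.816836)/(1 + 0.320×0.816836) = 1.13684/1.26139 = 0.9013

u ≈ 0.9013c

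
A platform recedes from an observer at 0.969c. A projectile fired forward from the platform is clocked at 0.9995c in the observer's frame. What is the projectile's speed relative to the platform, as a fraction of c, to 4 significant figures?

Inverse velocity addition: u' = (u − v)/(1 − uv/c²)
= (0.9995 − 0.969)/(1 − 0.9995×0.969) = 0.03050/0.0314845 = 0.9687

u' ≈ 0.9687c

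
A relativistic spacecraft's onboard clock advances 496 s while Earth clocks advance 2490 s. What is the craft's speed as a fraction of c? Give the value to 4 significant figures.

γ = Δt/τ₀ = 2490/496 = 5.02016
β = √(1 − 1/γ²) = √(1 − 1/5.02016²) = 0.9800

β ≈ 0.9800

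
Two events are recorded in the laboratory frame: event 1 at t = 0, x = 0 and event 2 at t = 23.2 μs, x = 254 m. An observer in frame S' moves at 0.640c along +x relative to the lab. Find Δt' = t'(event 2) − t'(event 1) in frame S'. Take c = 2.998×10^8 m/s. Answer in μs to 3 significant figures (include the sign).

γ = 1/√(1 − 0.640²) = 1.3014
Δt' = γ(Δt − vΔx/c²) = 1.3014 × (23.2 μs − 0.640×254 m / (2.998×10^8 m/s))
= 1.3014 × (22.658 μs) = 29.5 μs

Δt' ≈ 29.5 μs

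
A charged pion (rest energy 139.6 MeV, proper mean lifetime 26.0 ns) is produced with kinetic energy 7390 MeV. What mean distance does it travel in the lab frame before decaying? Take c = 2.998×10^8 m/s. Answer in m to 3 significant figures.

γ = 1 + K/(m₀c²) = 1 + 7390/139.6 = 53.937
β = √(1 − 1/γ²) = 0.99983
Dilated lifetime: γτ₀ = 53.937 × 26.0 ns = 1402.4 ns
d = βc·γτ₀ = 0.99983 × (2.998×10^8 m/s) × 1.4024×10^-6 s = 420 m

d ≈ 420 m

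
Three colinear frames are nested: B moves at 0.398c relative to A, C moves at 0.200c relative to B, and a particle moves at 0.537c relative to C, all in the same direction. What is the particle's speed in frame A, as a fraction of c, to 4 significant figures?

u ≈ 0.8408c

Compose boost 2: (0.200 + 0.398)/(1 + 0.200×0.398) = 0.5980/1.07960 = 0.553909
Compose boost 3: (0.537 + 0.553909)/(1 + 0.537×0.553909) = 1.09091/1.29745 = 0.8408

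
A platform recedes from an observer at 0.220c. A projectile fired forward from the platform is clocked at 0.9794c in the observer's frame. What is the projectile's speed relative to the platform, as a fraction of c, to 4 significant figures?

u' ≈ 0.9680c

Inverse velocity addition: u' = (u − v)/(1 − uv/c²)
= (0.9794 − 0.220)/(1 − 0.9794×0.220) = 0.7594/0.784532 = 0.9680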